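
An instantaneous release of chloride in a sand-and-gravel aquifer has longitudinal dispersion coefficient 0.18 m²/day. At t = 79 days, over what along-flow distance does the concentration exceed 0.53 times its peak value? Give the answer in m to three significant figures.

The plume is Gaussian with σ = √(2Dt) = √(2 × 0.18 × 79) = 5.333 m.
C/C_peak = exp(−Δx²/(2σ²)) = 0.53 ⇒ Δx = σ·√(−2 ln 0.53) = 5.333 × 1.127 = 6.010 m.
Width = 2Δx = 12.0 m.

12.0 m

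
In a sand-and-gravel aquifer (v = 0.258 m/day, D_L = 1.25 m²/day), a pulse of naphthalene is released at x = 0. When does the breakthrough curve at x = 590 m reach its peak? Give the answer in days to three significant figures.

2270 days

For the 1D instantaneous-source solution, setting ∂C/∂t = 0 at fixed x gives v²t² + 2Dt − x² = 0, so t = (√(D² + v²x²) − D)/v².
√(D² + v²x²) = √(1.25² + 0.258² × 590²) = 152.2; v² = 0.066564.
t = (152.2 − 1.25)/0.066564 = 2270 days (vs. the pure-advection estimate x/v = 2290 d).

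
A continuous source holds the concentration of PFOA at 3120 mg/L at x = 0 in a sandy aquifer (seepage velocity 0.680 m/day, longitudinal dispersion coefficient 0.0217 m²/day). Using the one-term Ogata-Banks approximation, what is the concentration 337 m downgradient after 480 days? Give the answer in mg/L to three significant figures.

For a continuous step input, C/C₀ ≈ ½·erfc((x−vt)/(2√(Dt))).
vt = 0.680 × 480 = 326.4 m and 2√(Dt) = 2√(0.0217 × 480) = 6.455 m.
Argument (x−vt)/(2√(Dt)) = (337 − 326.4)/6.455 = 1.642; ½·erfc(1.642) = 0.01011.
C = 3120 × 0.01011 = 31.5 mg/L.

31.5 mg/L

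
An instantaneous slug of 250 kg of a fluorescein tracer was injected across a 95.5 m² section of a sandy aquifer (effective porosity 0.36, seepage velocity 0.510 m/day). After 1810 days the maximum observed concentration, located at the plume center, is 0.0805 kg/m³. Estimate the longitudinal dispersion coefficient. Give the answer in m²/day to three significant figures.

0.359 m²/day

At the plume center C_max = M/(n_e·A·√(4πDt)), so D = M²/(4πt·(n_e·A·C_max)²).
n_e·A·C_max = 0.36 × 95.5 × 0.0805 = 2.768 kg/m.
D = 250²/(4π × 1810 × 2.768²) = 0.359 m²/day.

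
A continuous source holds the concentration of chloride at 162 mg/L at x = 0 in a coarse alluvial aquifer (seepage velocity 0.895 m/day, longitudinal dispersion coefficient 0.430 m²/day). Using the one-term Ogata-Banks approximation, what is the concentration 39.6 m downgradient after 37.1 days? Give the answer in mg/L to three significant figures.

20.9 mg/L

For a continuous step input, C/C₀ ≈ ½·erfc((x−vt)/(2√(Dt))).
vt = 0.895 × 37.1 = 33.2045 m and 2√(Dt) = 2√(0.430 × 37.1) = 7.988 m.
Argument (x−vt)/(2√(Dt)) = (39.6 − 33.2045)/7.988 = 0.8006; ½·erfc(0.8006) = 0.1288.
C = 162 × 0.1288 = 20.9 mg/L.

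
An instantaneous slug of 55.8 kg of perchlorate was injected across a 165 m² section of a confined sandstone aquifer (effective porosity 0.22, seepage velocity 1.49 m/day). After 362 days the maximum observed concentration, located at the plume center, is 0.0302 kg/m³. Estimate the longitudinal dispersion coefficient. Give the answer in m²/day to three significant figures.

At the plume center C_max = M/(n_e·A·√(4πDt)), so D = M²/(4πt·(n_e·A·C_max)²).
n_e·A·C_max = 0.22 × 165 × 0.0302 = 1.096 kg/m.
D = 55.8²/(4π × 362 × 1.096²) = 0.570 m²/day.

0.570 m²/day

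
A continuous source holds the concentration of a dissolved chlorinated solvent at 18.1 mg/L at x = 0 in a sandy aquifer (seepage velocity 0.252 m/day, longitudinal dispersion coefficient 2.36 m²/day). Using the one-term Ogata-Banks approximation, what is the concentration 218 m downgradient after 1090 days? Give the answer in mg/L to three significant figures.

For a continuous step input, C/C₀ ≈ ½·erfc((x−vt)/(2√(Dt))).
vt = 0.252 × 1090 = 274.68 m and 2√(Dt) = 2√(2.36 × 1090) = 101.4 m.
Argument (x−vt)/(2√(Dt)) = (218 − 274.68)/101.4 = -0.5590; ½·erfc(-0.5590) = 0.7854.
C = 18.1 × 0.7854 = 14.2 mg/L.

14.2 mg/L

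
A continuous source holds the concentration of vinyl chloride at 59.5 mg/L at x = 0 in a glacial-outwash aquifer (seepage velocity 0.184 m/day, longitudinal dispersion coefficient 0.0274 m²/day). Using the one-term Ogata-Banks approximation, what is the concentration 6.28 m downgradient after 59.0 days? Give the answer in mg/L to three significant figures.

59.2 mg/L

For a continuous step input, C/C₀ ≈ ½·erfc((x−vt)/(2√(Dt))).
vt = 0.184 × 59.0 = 10.856 m and 2√(Dt) = 2√(0.0274 × 59.0) = 2.543 m.
Argument (x−vt)/(2√(Dt)) = (6.28 − 10.856)/2.543 = -1.799; ½·erfc(-1.799) = 0.9945.
C = 59.5 × 0.9945 = 59.2 mg/L.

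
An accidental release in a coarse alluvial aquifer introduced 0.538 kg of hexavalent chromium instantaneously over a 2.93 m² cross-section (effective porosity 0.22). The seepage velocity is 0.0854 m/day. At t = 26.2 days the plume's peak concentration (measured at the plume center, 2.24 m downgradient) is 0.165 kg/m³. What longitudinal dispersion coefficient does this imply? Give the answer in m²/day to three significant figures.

At the plume center C_max = M/(n_e·A·√(4πDt)), so D = M²/(4πt·(n_e·A·C_max)²).
n_e·A·C_max = 0.22 × 2.93 × 0.165 = 0.1064 kg/m.
D = 0.538²/(4π × 26.2 × 0.1064²) = 0.0777 m²/day.

0.0777 m²/day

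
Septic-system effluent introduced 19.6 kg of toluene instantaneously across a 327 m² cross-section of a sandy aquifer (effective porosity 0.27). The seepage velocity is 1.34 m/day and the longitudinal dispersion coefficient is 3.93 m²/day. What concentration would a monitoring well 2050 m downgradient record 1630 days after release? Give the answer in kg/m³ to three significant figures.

0.000387 kg/m³

For an instantaneous plane source, C(x,t) = M/(n_e·A·√(4πDt)) · exp(−(x−vt)²/(4Dt)), with n_e·A the pore (flow) area.
Plume center vt = 1.34 × 1630 = 2184.2 m, so the well at 2050 m is 134.2 m upgradient of the peak.
√(4πDt) = 283.7 m, giving peak height M/(n_e·A·√(4πDt)) = 19.6/(0.27 × 327 × 283.7) = 0.0007825 kg/m³.
(x−vt)²/(4Dt) = (-134.2)²/(4 × 3.93 × 1630) = 0.7029; exp(−0.7029) = 0.4951.
C = 0.0007825 × 0.4951 = 0.000387 kg/m³.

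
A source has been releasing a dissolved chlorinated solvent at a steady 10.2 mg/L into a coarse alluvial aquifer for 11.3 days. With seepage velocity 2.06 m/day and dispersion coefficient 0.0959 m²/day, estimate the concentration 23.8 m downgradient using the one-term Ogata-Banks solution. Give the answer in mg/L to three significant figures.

3.69 mg/L

For a continuous step input, C/C₀ ≈ ½·erfc((x−vt)/(2√(Dt))).
vt = 2.06 × 11.3 = 23.278 m and 2√(Dt) = 2√(0.0959 × 11.3) = 2.082 m.
Argument (x−vt)/(2√(Dt)) = (23.8 − 23.278)/2.082 = 0.2507; ½·erfc(0.2507) = 0.3615.
C = 10.2 × 0.3615 = 3.69 mg/L.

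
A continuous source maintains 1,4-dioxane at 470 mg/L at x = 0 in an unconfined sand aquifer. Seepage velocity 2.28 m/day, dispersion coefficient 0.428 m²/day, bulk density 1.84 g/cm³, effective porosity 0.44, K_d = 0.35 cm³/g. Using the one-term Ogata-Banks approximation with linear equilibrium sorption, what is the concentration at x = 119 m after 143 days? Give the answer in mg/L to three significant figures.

456 mg/L

Retardation factor R = 1 + ρ_b·K_d/n = 1 + 1.84 × 0.35/0.44 = 2.464.
Sorption retards both mechanisms: v_R = v/R = 0.9253 m/day, D_R = D/R = 0.1737 m²/day.
v_R·t = 0.9253 × 143 = 132.3179 m; 2√(D_R t) = 9.968 m; argument = (119 − 132.3179)/9.968 = -1.336.
C = C₀ × ½·erfc(-1.336) = 470 × 0.9706 = 456 mg/L.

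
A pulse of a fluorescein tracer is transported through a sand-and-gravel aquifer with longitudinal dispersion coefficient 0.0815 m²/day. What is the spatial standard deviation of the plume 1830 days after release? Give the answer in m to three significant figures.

17.3 m

Dispersive spreading gives a Gaussian with σ² = 2Dt; advection only shifts the center.
σ = √(2 × 0.0815 × 1830) = 17.3 m.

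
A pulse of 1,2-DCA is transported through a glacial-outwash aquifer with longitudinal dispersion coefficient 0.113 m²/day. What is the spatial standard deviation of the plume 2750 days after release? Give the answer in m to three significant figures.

24.9 m

Dispersive spreading gives a Gaussian with σ² = 2Dt; advection only shifts the center.
σ = √(2 × 0.113 × 2750) = 24.9 m.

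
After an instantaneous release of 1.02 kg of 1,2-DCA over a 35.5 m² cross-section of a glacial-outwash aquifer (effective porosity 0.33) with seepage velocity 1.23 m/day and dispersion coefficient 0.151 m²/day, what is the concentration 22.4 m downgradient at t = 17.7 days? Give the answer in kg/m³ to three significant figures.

0.0145 kg/m³

For an instantaneous plane source, C(x,t) = M/(n_e·A·√(4πDt)) · exp(−(x−vt)²/(4Dt)), with n_e·A the pore (flow) area.
Plume center vt = 1.23 × 17.7 = 21.771 m, so the well at 22.4 m is 0.629 m downgradient of the peak.
√(4πDt) = 5.795 m, giving peak height M/(n_e·A·√(4πDt)) = 1.02/(0.33 × 35.5 × 5.795) = 0.01502 kg/m³.
(x−vt)²/(4Dt) = (0.629)²/(4 × 0.151 × 17.7) = 0.03701; exp(−0.03701) = 0.9637.
C = 0.01502 × 0.9637 = 0.0145 kg/m³.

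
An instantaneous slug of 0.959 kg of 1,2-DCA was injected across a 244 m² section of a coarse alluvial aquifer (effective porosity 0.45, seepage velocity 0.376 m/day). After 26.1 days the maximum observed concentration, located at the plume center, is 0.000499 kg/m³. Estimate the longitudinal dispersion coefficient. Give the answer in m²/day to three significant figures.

At the plume center C_max = M/(n_e·A·√(4πDt)), so D = M²/(4πt·(n_e·A·C_max)²).
n_e·A·C_max = 0.45 × 244 × 0.000499 = 0.05479 kg/m.
D = 0.959²/(4π × 26.1 × 0.05479²) = 0.934 m²/day.

0.934 m²/day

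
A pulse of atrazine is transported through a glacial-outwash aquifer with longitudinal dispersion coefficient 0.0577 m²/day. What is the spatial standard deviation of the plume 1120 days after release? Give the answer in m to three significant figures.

11.4 m

Dispersive spreading gives a Gaussian with σ² = 2Dt; advection only shifts the center.
σ = √(2 × 0.0577 × 1120) = 11.4 m.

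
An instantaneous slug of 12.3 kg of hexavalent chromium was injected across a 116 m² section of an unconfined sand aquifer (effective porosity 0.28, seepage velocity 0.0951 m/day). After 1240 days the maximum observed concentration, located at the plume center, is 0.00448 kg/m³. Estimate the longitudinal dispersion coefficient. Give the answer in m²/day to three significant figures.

At the plume center C_max = M/(n_e·A·√(4πDt)), so D = M²/(4πt·(n_e·A·C_max)²).
n_e·A·C_max = 0.28 × 116 × 0.00448 = 0.1455 kg/m.
D = 12.3²/(4π × 1240 × 0.1455²) = 0.459 m²/day.

0.459 m²/day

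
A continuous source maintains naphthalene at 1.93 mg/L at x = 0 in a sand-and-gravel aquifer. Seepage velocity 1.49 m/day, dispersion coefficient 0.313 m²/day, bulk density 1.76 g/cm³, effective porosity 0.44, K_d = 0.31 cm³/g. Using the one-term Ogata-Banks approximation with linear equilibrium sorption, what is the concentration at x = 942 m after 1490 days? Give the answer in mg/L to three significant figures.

Retardation factor R = 1 + ρ_b·K_d/n = 1 + 1.76 × 0.31/0.44 = 2.240.
Sorption retards both mechanisms: v_R = v/R = 0.6652 m/day, D_R = D/R = 0.1397 m²/day.
v_R·t = 0.6652 × 1490 = 991.148 m; 2√(D_R t) = 28.86 m; argument = (942 − 991.148)/28.86 = -1.703.
C = C₀ × ½·erfc(-1.703) = 1.93 × 0.9920 = 1.91 mg/L.

1.91 mg/L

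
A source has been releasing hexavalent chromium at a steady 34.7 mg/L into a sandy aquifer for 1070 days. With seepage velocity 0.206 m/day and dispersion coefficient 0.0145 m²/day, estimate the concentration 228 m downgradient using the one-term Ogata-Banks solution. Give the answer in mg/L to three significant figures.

3.01 mg/L

For a continuous step input, C/C₀ ≈ ½·erfc((x−vt)/(2√(Dt))).
vt = 0.206 × 1070 = 220.42 m and 2√(Dt) = 2√(0.0145 × 1070) = 7.878 m.
Argument (x−vt)/(2√(Dt)) = (228 − 220.42)/7.878 = 0.9622; ½·erfc(0.9622) = 0.08680.
C = 34.7 × 0.08680 = 3.01 mg/L.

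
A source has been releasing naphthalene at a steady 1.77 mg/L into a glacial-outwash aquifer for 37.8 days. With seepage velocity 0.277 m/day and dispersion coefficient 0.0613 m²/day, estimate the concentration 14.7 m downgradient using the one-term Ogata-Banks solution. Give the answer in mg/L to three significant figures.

For a continuous step input, C/C₀ ≈ ½·erfc((x−vt)/(2√(Dt))).
vt = 0.277 × 37.8 = 10.4706 m and 2√(Dt) = 2√(0.0613 × 37.8) = 3.044 m.
Argument (x−vt)/(2√(Dt)) = (14.7 − 10.4706)/3.044 = 1.389; ½·erfc(1.389) = 0.02475.
C = 1.77 × 0.02475 = 0.0438 mg/L.

0.0438 mg/L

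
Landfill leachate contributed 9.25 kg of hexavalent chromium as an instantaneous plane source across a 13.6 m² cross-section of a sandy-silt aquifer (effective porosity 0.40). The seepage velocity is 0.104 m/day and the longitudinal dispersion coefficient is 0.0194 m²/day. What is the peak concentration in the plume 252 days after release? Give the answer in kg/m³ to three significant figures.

0.217 kg/m³

The peak of an instantaneous 1D plume sits at x = vt; there the Gaussian factor is 1 and C_max = M/(n_e·A·√(4πDt)), where n_e·A is the pore area the mass is dissolved in.
√(4πDt) = √(4π × 0.0194 × 252) = 7.838 m, so C_max = 9.25/(0.40 × 13.6 × 7.838) = 0.217 kg/m³.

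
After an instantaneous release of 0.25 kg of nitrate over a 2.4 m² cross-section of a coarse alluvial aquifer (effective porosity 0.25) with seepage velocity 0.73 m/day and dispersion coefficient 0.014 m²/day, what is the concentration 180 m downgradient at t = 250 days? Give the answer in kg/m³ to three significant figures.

0.0402 kg/m³

For an instantaneous plane source, C(x,t) = M/(n_e·A·√(4πDt)) · exp(−(x−vt)²/(4Dt)), with n_e·A the pore (flow) area.
Plume center vt = 0.73 × 250 = 182.5 m, so the well at 180 m is 2.5 m upgradient of the peak.
√(4πDt) = 6.632 m, giving peak height M/(n_e·A·√(4πDt)) = 0.25/(0.25 × 2.4 × 6.632) = 0.06283 kg/m³.
(x−vt)²/(4Dt) = (-2.5)²/(4 × 0.014 × 250) = 0.4464; exp(−0.4464) = 0.6399.
C = 0.06283 × 0.6399 = 0.0402 kg/m³.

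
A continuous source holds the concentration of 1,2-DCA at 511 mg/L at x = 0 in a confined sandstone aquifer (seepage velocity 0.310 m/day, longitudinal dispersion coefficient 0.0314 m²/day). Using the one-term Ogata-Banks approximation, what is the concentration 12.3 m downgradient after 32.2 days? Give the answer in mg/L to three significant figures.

For a continuous step input, C/C₀ ≈ ½·erfc((x−vt)/(2√(Dt))).
vt = 0.310 × 32.2 = 9.982 m and 2√(Dt) = 2√(0.0314 × 32.2) = 2.011 m.
Argument (x−vt)/(2√(Dt)) = (12.3 − 9.982)/2.011 = 1.153; ½·erfc(1.153) = 0.05149.
C = 511 × 0.05149 = 26.3 mg/L.

26.3 mg/L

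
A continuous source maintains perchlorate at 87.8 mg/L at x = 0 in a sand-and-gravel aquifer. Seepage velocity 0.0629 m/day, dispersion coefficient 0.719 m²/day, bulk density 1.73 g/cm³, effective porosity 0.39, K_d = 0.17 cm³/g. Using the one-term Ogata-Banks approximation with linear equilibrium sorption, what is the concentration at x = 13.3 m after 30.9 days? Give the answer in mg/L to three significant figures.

0.677 mg/L

Retardation factor R = 1 + ρ_b·K_d/n = 1 + 1.73 × 0.17/0.39 = 1.754.
Sorption retards both mechanisms: v_R = v/R = 0.03586 m/day, D_R = D/R = 0.4099 m²/day.
v_R·t = 0.03586 × 30.9 = 1.108074 m; 2√(D_R t) = 7.118 m; argument = (13.3 − 1.108074)/7.118 = 1.713.
C = C₀ × ½·erfc(1.713) = 87.8 × 0.007706 = 0.677 mg/L.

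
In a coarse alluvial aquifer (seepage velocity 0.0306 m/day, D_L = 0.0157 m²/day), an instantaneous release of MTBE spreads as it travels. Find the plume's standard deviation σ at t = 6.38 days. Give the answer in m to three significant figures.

Dispersive spreading gives a Gaussian with σ² = 2Dt; advection only shifts the center.
σ = √(2 × 0.0157 × 6.38) = 0.448 m.

0.448 m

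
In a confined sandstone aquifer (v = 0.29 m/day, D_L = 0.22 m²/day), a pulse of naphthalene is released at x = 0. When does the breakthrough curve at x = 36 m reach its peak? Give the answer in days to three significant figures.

122 days

For the 1D instantaneous-source solution, setting ∂C/∂t = 0 at fixed x gives v²t² + 2Dt − x² = 0, so t = (√(D² + v²x²) − D)/v².
√(D² + v²x²) = √(0.22² + 0.29² × 36²) = 10.44; v² = 0.0841.
t = (10.44 − 0.22)/0.0841 = 122 days (vs. the pure-advection estimate x/v = 124 d).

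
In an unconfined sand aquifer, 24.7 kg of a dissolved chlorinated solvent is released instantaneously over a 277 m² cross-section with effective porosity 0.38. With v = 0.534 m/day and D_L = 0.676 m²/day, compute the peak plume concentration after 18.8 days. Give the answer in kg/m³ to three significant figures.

The peak of an instantaneous 1D plume sits at x = vt; there the Gaussian factor is 1 and C_max = M/(n_e·A·√(4πDt)), where n_e·A is the pore area the mass is dissolved in.
√(4πDt) = √(4π × 0.676 × 18.8) = 12.64 m, so C_max = 24.7/(0.38 × 277 × 12.64) = 0.0186 kg/m³.

0.0186 kg/m³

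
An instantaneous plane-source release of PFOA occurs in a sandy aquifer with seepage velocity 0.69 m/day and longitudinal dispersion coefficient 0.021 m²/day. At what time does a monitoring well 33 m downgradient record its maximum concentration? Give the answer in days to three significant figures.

For the 1D instantaneous-source solution, setting ∂C/∂t = 0 at fixed x gives v²t² + 2Dt − x² = 0, so t = (√(D² + v²x²) − D)/v².
√(D² + v²x²) = √(0.021² + 0.69² × 33²) = 22.77; v² = 0.4761.
t = (22.77 − 0.021)/0.4761 = 47.8 days (vs. the pure-advection estimate x/v = 47.8 d).

47.8 days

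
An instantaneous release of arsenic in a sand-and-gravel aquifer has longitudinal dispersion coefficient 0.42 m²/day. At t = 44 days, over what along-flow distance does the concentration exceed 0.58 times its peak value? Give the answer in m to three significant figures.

12.7 m

The plume is Gaussian with σ = √(2Dt) = √(2 × 0.42 × 44) = 6.079 m.
C/C_peak = exp(−Δx²/(2σ²)) = 0.58 ⇒ Δx = σ·√(−2 ln 0.58) = 6.079 × 1.044 = 6.346 m.
Width = 2Δx = 12.7 m.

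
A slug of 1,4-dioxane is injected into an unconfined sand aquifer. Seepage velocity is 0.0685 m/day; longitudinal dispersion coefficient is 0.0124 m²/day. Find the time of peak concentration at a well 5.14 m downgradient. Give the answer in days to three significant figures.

For the 1D instantaneous-source solution, setting ∂C/∂t = 0 at fixed x gives v²t² + 2Dt − x² = 0, so t = (√(D² + v²x²) − D)/v².
√(D² + v²x²) = √(0.0124² + 0.0685² × 5.14²) = 0.3523; v² = 0.00469225.
t = (0.3523 − 0.0124)/0.00469225 = 72.4 days (vs. the pure-advection estimate x/v = 75.0 d).

72.4 days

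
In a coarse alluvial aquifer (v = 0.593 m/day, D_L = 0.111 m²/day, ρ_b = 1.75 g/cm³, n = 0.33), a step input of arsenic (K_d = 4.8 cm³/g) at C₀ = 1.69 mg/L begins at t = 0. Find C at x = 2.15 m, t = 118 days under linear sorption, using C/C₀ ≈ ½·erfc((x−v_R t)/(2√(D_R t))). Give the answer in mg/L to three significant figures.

Retardation factor R = 1 + ρ_b·K_d/n = 1 + 1.75 × 4.8/0.33 = 26.45.
Sorption retards both mechanisms: v_R = v/R = 0.02242 m/day, D_R = D/R = 0.004197 m²/day.
v_R·t = 0.02242 × 118 = 2.64556 m; 2√(D_R t) = 1.407 m; argument = (2.15 − 2.64556)/1.407 = -0.3522.
C = C₀ × ½·erfc(-0.3522) = 1.69 × 0.6908 = 1.17 mg/L.

1.17 mg/L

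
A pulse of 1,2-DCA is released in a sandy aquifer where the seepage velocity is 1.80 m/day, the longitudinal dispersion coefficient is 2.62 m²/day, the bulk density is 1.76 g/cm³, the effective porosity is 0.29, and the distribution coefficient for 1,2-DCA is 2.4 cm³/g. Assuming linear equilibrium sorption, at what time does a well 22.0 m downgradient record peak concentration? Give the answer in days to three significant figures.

Retardation factor R = 1 + ρ_b·K_d/n = 1 + 1.76 × 2.4/0.29 = 15.57.
Sorption retards both mechanisms: v_R = v/R = 0.1156 m/day, D_R = D/R = 0.1683 m²/day.
Peak time from v_R²t² + 2D_R t − x² = 0: t = (√(D_R² + v_R²x²) − D_R)/v_R².
√(D_R² + v_R²x²) = √(0.1683² + 0.1156² × 22.0²) = 2.549; v_R² = 0.01336.
t = (2.549 − 0.1683)/0.01336 = 178 days.

178 days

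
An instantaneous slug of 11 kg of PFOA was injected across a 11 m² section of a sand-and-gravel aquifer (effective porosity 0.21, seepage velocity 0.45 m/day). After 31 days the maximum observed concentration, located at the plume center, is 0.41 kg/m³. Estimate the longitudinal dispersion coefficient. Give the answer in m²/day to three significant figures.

0.346 m²/day

At the plume center C_max = M/(n_e·A·√(4πDt)), so D = M²/(4πt·(n_e·A·C_max)²).
n_e·A·C_max = 0.21 × 11 × 0.41 = 0.9471 kg/m.
D = 11²/(4π × 31 × 0.9471²) = 0.346 m²/day.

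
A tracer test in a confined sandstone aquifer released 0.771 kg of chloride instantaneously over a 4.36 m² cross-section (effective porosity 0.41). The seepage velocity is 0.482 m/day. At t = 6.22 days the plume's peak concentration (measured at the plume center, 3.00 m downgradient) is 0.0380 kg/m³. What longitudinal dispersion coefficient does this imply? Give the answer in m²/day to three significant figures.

At the plume center C_max = M/(n_e·A·√(4πDt)), so D = M²/(4πt·(n_e·A·C_max)²).
n_e·A·C_max = 0.41 × 4.36 × 0.0380 = 0.06793 kg/m.
D = 0.771²/(4π × 6.22 × 0.06793²) = 1.65 m²/day.

1.65 m²/day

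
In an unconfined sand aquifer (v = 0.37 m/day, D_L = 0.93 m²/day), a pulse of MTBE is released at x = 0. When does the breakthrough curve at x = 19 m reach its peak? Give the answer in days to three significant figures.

For the 1D instantaneous-source solution, setting ∂C/∂t = 0 at fixed x gives v²t² + 2Dt − x² = 0, so t = (√(D² + v²x²) − D)/v².
√(D² + v²x²) = √(0.93² + 0.37² × 19²) = 7.091; v² = 0.1369.
t = (7.091 − 0.93)/0.1369 = 45.0 days (vs. the pure-advection estimate x/v = 51.4 d).

45.0 days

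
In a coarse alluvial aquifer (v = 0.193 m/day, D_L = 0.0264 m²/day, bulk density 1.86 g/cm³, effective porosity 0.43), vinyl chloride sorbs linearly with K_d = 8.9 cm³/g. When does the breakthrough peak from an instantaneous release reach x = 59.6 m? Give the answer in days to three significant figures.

Retardation factor R = 1 + ρ_b·K_d/n = 1 + 1.86 × 8.9/0.43 = 39.50.
Sorption retards both mechanisms: v_R = v/R = 0.004886 m/day, D_R = D/R = 0.0006684 m²/day.
Peak time from v_R²t² + 2D_R t − x² = 0: t = (√(D_R² + v_R²x²) − D_R)/v_R².
√(D_R² + v_R²x²) = √(0.0006684² + 0.004886² × 59.6²) = 0.2912; v_R² = 2.387e-05.
t = (0.2912 − 0.0006684)/2.387e-05 = 12200 days.

12200 days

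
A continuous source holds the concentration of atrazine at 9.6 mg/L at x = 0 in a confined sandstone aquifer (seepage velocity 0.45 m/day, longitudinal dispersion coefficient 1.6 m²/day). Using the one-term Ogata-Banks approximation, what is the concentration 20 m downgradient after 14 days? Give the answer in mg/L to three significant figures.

For a continuous step input, C/C₀ ≈ ½·erfc((x−vt)/(2√(Dt))).
vt = 0.45 × 14 = 6.3 m and 2√(Dt) = 2√(1.6 × 14) = 9.466 m.
Argument (x−vt)/(2√(Dt)) = (20 − 6.3)/9.466 = 1.447; ½·erfc(1.447) = 0.02036.
C = 9.6 × 0.02036 = 0.195 mg/L.

0.195 mg/L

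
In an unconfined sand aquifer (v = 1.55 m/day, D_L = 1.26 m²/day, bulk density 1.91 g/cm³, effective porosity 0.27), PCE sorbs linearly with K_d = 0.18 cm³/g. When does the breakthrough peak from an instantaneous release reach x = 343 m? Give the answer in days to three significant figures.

Retardation factor R = 1 + ρ_b·K_d/n = 1 + 1.91 × 0.18/0.27 = 2.273.
Sorption retards both mechanisms: v_R = v/R = 0.6819 m/day, D_R = D/R = 0.5543 m²/day.
Peak time from v_R²t² + 2D_R t − x² = 0: t = (√(D_R² + v_R²x²) − D_R)/v_R².
√(D_R² + v_R²x²) = √(0.5543² + 0.6819² × 343²) = 233.9; v_R² = 0.4650.
t = (233.9 − 0.5543)/0.4650 = 502 days.

502 days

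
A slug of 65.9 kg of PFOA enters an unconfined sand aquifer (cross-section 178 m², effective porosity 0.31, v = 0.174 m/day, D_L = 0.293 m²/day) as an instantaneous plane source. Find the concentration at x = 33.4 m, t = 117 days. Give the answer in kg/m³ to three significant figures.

For an instantaneous plane source, C(x,t) = M/(n_e·A·√(4πDt)) · exp(−(x−vt)²/(4Dt)), with n_e·A the pore (flow) area.
Plume center vt = 0.174 × 117 = 20.358 m, so the well at 33.4 m is 13.042 m downgradient of the peak.
√(4πDt) = 20.76 m, giving peak height M/(n_e·A·√(4πDt)) = 65.9/(0.31 × 178 × 20.76) = 0.05753 kg/m³.
(x−vt)²/(4Dt) = (13.042)²/(4 × 0.293 × 117) = 1.240; exp(−1.240) = 0.2894.
C = 0.05753 × 0.2894 = 0.0166 kg/m³.

0.0166 kg/m³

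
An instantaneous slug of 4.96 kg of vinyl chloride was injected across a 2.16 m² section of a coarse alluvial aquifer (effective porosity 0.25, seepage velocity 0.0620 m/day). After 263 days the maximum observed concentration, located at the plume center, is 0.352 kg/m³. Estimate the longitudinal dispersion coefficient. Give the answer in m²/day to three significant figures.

0.206 m²/day

At the plume center C_max = M/(n_e·A·√(4πDt)), so D = M²/(4πt·(n_e·A·C_max)²).
n_e·A·C_max = 0.25 × 2.16 × 0.352 = 0.1901 kg/m.
D = 4.96²/(4π × 263 × 0.1901²) = 0.206 m²/day.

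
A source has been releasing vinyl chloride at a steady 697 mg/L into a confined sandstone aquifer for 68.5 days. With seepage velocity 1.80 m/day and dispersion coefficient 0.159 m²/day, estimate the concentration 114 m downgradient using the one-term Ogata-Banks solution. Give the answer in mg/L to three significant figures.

For a continuous step input, C/C₀ ≈ ½·erfc((x−vt)/(2√(Dt))).
vt = 1.80 × 68.5 = 123.3 m and 2√(Dt) = 2√(0.159 × 68.5) = 6.600 m.
Argument (x−vt)/(2√(Dt)) = (114 − 123.3)/6.600 = -1.409; ½·erfc(-1.409) = 0.9768.
C = 697 × 0.9768 = 681 mg/L.

681 mg/L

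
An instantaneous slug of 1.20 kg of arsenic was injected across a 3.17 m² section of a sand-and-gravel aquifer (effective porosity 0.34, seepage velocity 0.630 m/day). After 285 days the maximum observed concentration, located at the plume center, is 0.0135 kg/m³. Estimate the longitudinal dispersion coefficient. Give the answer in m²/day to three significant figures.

At the plume center C_max = M/(n_e·A·√(4πDt)), so D = M²/(4πt·(n_e·A·C_max)²).
n_e·A·C_max = 0.34 × 3.17 × 0.0135 = 0.01455 kg/m.
D = 1.20²/(4π × 285 × 0.01455²) = 1.90 m²/day.

1.90 m²/day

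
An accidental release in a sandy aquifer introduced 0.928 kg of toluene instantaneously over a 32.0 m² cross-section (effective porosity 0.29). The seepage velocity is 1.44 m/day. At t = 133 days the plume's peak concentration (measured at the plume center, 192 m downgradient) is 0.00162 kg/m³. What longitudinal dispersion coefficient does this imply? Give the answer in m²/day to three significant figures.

At the plume center C_max = M/(n_e·A·√(4πDt)), so D = M²/(4πt·(n_e·A·C_max)²).
n_e·A·C_max = 0.29 × 32.0 × 0.00162 = 0.01503 kg/m.
D = 0.928²/(4π × 133 × 0.01503²) = 2.28 m²/day.

2.28 m²/day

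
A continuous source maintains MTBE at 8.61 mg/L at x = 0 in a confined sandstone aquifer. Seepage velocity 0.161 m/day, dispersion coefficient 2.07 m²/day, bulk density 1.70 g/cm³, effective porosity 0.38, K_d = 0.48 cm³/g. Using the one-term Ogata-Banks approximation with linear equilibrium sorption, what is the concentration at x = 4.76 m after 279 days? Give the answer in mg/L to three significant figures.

5.94 mg/L

Retardation factor R = 1 + ρ_b·K_d/n = 1 + 1.70 × 0.48/0.38 = 3.147.
Sorption retards both mechanisms: v_R = v/R = 0.05116 m/day, D_R = D/R = 0.6578 m²/day.
v_R·t = 0.05116 × 279 = 14.27364 m; 2√(D_R t) = 27.09 m; argument = (4.76 − 14.27364)/27.09 = -0.3512.
C = C₀ × ½·erfc(-0.3512) = 8.61 × 0.6903 = 5.94 mg/L.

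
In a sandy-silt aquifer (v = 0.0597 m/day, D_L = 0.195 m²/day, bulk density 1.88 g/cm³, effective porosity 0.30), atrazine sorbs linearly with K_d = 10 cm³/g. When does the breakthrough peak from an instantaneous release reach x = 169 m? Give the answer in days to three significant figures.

Retardation factor R = 1 + ρ_b·K_d/n = 1 + 1.88 × 10/0.30 = 63.67.
Sorption retards both mechanisms: v_R = v/R = 0.0009376 m/day, D_R = D/R = 0.003063 m²/day.
Peak time from v_R²t² + 2D_R t − x² = 0: t = (√(D_R² + v_R²x²) − D_R)/v_R².
√(D_R² + v_R²x²) = √(0.003063² + 0.0009376² × 169²) = 0.1585; v_R² = 8.791e-07.
t = (0.1585 − 0.003063)/8.791e-07 = 177000 days.

177000 days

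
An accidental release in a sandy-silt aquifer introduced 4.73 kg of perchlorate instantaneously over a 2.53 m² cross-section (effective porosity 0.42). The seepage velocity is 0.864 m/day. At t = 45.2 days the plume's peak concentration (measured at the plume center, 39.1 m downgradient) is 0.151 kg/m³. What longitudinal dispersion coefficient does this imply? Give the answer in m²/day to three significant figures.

At the plume center C_max = M/(n_e·A·√(4πDt)), so D = M²/(4πt·(n_e·A·C_max)²).
n_e·A·C_max = 0.42 × 2.53 × 0.151 = 0.1605 kg/m.
D = 4.73²/(4π × 45.2 × 0.1605²) = 1.53 m²/day.

1.53 m²/day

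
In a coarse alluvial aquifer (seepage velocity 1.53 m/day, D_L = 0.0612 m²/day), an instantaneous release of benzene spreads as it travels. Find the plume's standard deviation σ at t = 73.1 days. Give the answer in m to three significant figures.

Dispersive spreading gives a Gaussian with σ² = 2Dt; advection only shifts the center.
σ = √(2 × 0.0612 × 73.1) = 2.99 m.

2.99 m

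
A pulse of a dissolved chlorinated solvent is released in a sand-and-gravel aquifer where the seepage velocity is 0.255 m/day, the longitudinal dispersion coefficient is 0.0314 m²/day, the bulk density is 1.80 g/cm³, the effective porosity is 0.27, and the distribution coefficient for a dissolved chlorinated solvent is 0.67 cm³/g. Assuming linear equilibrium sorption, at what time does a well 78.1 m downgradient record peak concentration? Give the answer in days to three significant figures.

Retardation factor R = 1 + ρ_b·K_d/n = 1 + 1.80 × 0.67/0.27 = 5.467.
Sorption retards both mechanisms: v_R = v/R = 0.04664 m/day, D_R = D/R = 0.005744 m²/day.
Peak time from v_R²t² + 2D_R t − x² = 0: t = (√(D_R² + v_R²x²) − D_R)/v_R².
√(D_R² + v_R²x²) = √(0.005744² + 0.04664² × 78.1²) = 3.643; v_R² = 0.002175.
t = (3.643 − 0.005744)/0.002175 = 1670 days.

1670 days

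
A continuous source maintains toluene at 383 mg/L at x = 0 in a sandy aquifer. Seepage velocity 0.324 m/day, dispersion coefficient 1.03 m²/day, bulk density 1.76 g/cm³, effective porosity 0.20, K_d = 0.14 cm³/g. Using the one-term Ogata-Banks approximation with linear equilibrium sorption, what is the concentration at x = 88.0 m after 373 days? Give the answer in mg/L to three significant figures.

Retardation factor R = 1 + ρ_b·K_d/n = 1 + 1.76 × 0.14/0.20 = 2.232.
Sorption retards both mechanisms: v_R = v/R = 0.1452 m/day, D_R = D/R = 0.4615 m²/day.
v_R·t = 0.1452 × 373 = 54.1596 m; 2√(D_R t) = 26.24 m; argument = (88.0 − 54.1596)/26.24 = 1.290.
C = C₀ × ½·erfc(1.290) = 383 × 0.03405 = 13.0 mg/L.

13.0 mg/L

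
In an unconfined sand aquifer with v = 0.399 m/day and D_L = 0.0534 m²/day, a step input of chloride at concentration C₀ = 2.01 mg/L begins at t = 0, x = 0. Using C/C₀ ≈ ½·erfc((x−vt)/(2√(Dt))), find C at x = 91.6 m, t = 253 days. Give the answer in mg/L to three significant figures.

1.94 mg/L

For a continuous step input, C/C₀ ≈ ½·erfc((x−vt)/(2√(Dt))).
vt = 0.399 × 253 = 100.947 m and 2√(Dt) = 2√(0.0534 × 253) = 7.351 m.
Argument (x−vt)/(2√(Dt)) = (91.6 − 100.947)/7.351 = -1.272; ½·erfc(-1.272) = 0.9640.
C = 2.01 × 0.9640 = 1.94 mg/L.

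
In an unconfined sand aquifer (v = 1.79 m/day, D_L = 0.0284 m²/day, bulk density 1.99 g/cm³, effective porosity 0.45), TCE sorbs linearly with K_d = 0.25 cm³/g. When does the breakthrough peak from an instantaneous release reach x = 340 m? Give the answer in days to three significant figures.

Retardation factor R = 1 + ρ_b·K_d/n = 1 + 1.99 × 0.25/0.45 = 2.106.
Sorption retards both mechanisms: v_R = v/R = 0.8500 m/day, D_R = D/R = 0.01349 m²/day.
Peak time from v_R²t² + 2D_R t − x² = 0: t = (√(D_R² + v_R²x²) − D_R)/v_R².
√(D_R² + v_R²x²) = √(0.01349² + 0.8500² × 340²) = 289.0; v_R² = 0.7225.
t = (289.0 − 0.01349)/0.7225 = 400 days.

400 days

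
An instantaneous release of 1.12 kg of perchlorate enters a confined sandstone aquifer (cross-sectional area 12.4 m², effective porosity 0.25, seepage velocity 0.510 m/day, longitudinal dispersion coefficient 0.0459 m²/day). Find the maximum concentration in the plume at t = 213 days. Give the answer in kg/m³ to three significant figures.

The peak of an instantaneous 1D plume sits at x = vt; there the Gaussian factor is 1 and C_max = M/(n_e·A·√(4πDt)), where n_e·A is the pore area the mass is dissolved in.
√(4πDt) = √(4π × 0.0459 × 213) = 11.08 m, so C_max = 1.12/(0.25 × 12.4 × 11.08) = 0.0326 kg/m³.

0.0326 kg/m³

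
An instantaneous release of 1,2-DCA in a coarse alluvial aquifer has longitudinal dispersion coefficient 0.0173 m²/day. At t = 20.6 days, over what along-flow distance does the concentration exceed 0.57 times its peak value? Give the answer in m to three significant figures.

The plume is Gaussian with σ = √(2Dt) = √(2 × 0.0173 × 20.6) = 0.8443 m.
C/C_peak = exp(−Δx²/(2σ²)) = 0.57 ⇒ Δx = σ·√(−2 ln 0.57) = 0.8443 × 1.060 = 0.8950 m.
Width = 2Δx = 1.79 m.

1.79 m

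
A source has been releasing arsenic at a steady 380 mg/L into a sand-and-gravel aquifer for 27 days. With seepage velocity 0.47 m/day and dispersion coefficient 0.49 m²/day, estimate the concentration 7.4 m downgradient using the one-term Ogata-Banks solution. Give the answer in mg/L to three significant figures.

For a continuous step input, C/C₀ ≈ ½·erfc((x−vt)/(2√(Dt))).
vt = 0.47 × 27 = 12.69 m and 2√(Dt) = 2√(0.49 × 27) = 7.275 m.
Argument (x−vt)/(2√(Dt)) = (7.4 − 12.69)/7.275 = -0.7271; ½·erfc(-0.7271) = 0.8481.
C = 380 × 0.8481 = 322 mg/L.

322 mg/L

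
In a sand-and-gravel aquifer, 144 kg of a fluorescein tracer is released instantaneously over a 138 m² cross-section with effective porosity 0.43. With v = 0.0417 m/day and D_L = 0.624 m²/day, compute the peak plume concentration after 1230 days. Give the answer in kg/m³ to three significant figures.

The peak of an instantaneous 1D plume sits at x = vt; there the Gaussian factor is 1 and C_max = M/(n_e·A·√(4πDt)), where n_e·A is the pore area the mass is dissolved in.
√(4πDt) = √(4π × 0.624 × 1230) = 98.21 m, so C_max = 144/(0.43 × 138 × 98.21) = 0.0247 kg/m³.

0.0247 kg/m³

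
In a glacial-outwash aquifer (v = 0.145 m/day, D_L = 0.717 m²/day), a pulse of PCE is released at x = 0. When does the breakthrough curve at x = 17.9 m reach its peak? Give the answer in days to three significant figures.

94.0 days

For the 1D instantaneous-source solution, setting ∂C/∂t = 0 at fixed x gives v²t² + 2Dt − x² = 0, so t = (√(D² + v²x²) − D)/v².
√(D² + v²x²) = √(0.717² + 0.145² × 17.9²) = 2.693; v² = 0.021025.
t = (2.693 − 0.717)/0.021025 = 94.0 days (vs. the pure-advection estimate x/v = 123 d).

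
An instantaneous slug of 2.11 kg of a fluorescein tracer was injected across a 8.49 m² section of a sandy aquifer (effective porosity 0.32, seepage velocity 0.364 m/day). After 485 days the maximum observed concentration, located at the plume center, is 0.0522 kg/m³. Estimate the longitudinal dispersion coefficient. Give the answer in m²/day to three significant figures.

0.0363 m²/day

At the plume center C_max = M/(n_e·A·√(4πDt)), so D = M²/(4πt·(n_e·A·C_max)²).
n_e·A·C_max = 0.32 × 8.49 × 0.0522 = 0.1418 kg/m.
D = 2.11²/(4π × 485 × 0.1418²) = 0.0363 m²/day.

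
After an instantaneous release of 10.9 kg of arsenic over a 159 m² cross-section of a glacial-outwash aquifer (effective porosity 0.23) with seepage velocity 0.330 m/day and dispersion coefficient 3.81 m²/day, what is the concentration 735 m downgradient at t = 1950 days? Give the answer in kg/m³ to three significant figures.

For an instantaneous plane source, C(x,t) = M/(n_e·A·√(4πDt)) · exp(−(x−vt)²/(4Dt)), with n_e·A the pore (flow) area.
Plume center vt = 0.330 × 1950 = 643.5 m, so the well at 735 m is 91.5 m downgradient of the peak.
√(4πDt) = 305.6 m, giving peak height M/(n_e·A·√(4πDt)) = 10.9/(0.23 × 159 × 305.6) = 0.0009753 kg/m³.
(x−vt)²/(4Dt) = (91.5)²/(4 × 3.81 × 1950) = 0.2817; exp(−0.2817) = 0.7545.
C = 0.0009753 × 0.7545 = 0.000736 kg/m³.

0.000736 kg/m³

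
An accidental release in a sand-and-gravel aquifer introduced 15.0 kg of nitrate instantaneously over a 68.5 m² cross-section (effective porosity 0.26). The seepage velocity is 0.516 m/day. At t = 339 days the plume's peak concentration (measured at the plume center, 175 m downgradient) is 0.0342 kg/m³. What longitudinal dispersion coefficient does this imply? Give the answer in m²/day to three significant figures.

0.142 m²/day

At the plume center C_max = M/(n_e·A·√(4πDt)), so D = M²/(4πt·(n_e·A·C_max)²).
n_e·A·C_max = 0.26 × 68.5 × 0.0342 = 0.6091 kg/m.
D = 15.0²/(4π × 339 × 0.6091²) = 0.142 m²/day.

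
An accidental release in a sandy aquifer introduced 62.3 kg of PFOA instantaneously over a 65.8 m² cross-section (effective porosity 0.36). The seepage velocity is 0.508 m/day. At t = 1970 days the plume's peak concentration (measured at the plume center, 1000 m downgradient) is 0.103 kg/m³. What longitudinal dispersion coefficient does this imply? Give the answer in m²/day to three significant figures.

0.0263 m²/day

At the plume center C_max = M/(n_e·A·√(4πDt)), so D = M²/(4πt·(n_e·A·C_max)²).
n_e·A·C_max = 0.36 × 65.8 × 0.103 = 2.440 kg/m.
D = 62.3²/(4π × 1970 × 2.440²) = 0.0263 m²/day.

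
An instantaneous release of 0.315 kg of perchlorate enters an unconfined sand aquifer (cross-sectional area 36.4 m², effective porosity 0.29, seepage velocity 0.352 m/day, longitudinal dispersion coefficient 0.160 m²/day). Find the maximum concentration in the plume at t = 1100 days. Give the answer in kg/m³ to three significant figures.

0.000635 kg/m³

The peak of an instantaneous 1D plume sits at x = vt; there the Gaussian factor is 1 and C_max = M/(n_e·A·√(4πDt)), where n_e·A is the pore area the mass is dissolved in.
√(4πDt) = √(4π × 0.160 × 1100) = 47.03 m, so C_max = 0.315/(0.29 × 36.4 × 47.03) = 0.000635 kg/m³.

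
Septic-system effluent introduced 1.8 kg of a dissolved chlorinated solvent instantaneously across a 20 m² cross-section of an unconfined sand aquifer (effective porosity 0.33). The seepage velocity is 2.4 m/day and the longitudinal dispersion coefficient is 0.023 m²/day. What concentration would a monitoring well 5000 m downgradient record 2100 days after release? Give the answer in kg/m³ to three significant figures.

For an instantaneous plane source, C(x,t) = M/(n_e·A·√(4πDt)) · exp(−(x−vt)²/(4Dt)), with n_e·A the pore (flow) area.
Plume center vt = 2.4 × 2100 = 5040 m, so the well at 5000 m is 40 m upgradient of the peak.
√(4πDt) = 24.64 m, giving peak height M/(n_e·A·√(4πDt)) = 1.8/(0.33 × 20 × 24.64) = 0.01107 kg/m³.
(x−vt)²/(4Dt) = (-40)²/(4 × 0.023 × 2100) = 8.282; exp(−8.282) = 0.0002530.
C = 0.01107 × 0.0002530 = 2.80e-06 kg/m³.

2.80e-06 kg/m³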